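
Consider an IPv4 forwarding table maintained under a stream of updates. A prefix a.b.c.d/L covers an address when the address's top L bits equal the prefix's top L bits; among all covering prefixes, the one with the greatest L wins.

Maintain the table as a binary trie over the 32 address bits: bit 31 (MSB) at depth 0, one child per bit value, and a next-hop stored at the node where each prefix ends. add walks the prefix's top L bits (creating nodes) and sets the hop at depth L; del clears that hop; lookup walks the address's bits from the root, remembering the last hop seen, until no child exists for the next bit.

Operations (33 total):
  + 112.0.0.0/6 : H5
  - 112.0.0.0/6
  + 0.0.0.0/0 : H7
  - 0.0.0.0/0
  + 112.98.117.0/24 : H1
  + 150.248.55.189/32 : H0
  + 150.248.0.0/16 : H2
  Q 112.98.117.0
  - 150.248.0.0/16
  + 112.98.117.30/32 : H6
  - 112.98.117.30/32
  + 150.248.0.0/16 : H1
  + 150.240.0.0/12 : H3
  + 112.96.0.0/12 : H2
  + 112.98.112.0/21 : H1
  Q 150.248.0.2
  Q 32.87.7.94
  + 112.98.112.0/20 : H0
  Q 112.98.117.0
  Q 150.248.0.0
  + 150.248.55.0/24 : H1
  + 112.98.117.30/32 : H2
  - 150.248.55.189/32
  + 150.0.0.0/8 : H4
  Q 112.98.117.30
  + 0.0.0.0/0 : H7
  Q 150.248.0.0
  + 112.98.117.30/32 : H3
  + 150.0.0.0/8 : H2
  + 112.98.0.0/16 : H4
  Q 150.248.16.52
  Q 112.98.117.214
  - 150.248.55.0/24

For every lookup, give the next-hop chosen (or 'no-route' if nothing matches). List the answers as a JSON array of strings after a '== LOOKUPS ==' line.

Trace:
  add 112.0.0.0/6 -> H5 at depth 6
  - 112.0.0.0/6 clear@6
  add 0.0.0.0/0 -> H7 at depth 0
  - 0.0.0.0/0 clear@0
  add 112.98.117.0/24 -> H1 at depth 24
  add 150.248.55.189/32 -> H0 at depth 32
  add 150.248.0.0/16 -> H2 at depth 16
  Q 112.98.117.0: descend 011100000110001001110101 ; hops seen [H1] ; pick H1
  - 150.248.0.0/16 clear@16
  add 112.98.117.30/32 -> H6 at depth 32
  - 112.98.117.30/32 clear@32
  add 150.248.0.0/16 -> H1 at depth 16
  add 150.240.0.0/12 -> H3 at depth 12
  add 112.96.0.0/12 -> H2 at depth 12
  add 112.98.112.0/21 -> H1 at depth 21
  Q 150.248.0.2: descend 100101101111100000 ; hops seen [H3,H1] ; pick H1
  Q 32.87.7.94: descend 0 ; hops seen [∅] ; pick no-route
  add 112.98.112.0/20 -> H0 at depth 20
  Q 112.98.117.0: descend 011100000110001001110101000 ; hops seen [H2,H0,H1,H1] ; pick H1
  Q 150.248.0.0: descend 100101101111100000 ; hops seen [H3,H1] ; pick H1
  add 150.248.55.0/24 -> H1 at depth 24
  add 112.98.117.30/32 -> H2 at depth 32
  - 150.248.55.189/32 clear@32
  add 150.0.0.0/8 -> H4 at depth 8
  Q 112.98.117.30: descend 01110000011000100111010100011110 ; hops seen [H2,H0,H1,H1,H2] ; pick H2
  add 0.0.0.0/0 -> H7 at depth 0
  Q 150.248.0.0: descend 100101101111100000 ; hops seen [H7,H4,H3,H1] ; pick H1
  add 112.98.117.30/32 -> H3 at depth 32
  add 150.0.0.0/8 -> H2 at depth 8
  add 112.98.0.0/16 -> H4 at depth 16
  Q 150.248.16.52: descend 100101101111100000 ; hops seen [H7,H2,H3,H1] ; pick H1
  Q 112.98.117.214: descend 011100000110001001110101 ; hops seen [H7,H2,H4,H0,H1,H1] ; pick H1
  - 150.248.55.0/24 clear@24

== LOOKUPS ==
["H1","H1","no-route","H1","H1","H2","H1","H1","H1"]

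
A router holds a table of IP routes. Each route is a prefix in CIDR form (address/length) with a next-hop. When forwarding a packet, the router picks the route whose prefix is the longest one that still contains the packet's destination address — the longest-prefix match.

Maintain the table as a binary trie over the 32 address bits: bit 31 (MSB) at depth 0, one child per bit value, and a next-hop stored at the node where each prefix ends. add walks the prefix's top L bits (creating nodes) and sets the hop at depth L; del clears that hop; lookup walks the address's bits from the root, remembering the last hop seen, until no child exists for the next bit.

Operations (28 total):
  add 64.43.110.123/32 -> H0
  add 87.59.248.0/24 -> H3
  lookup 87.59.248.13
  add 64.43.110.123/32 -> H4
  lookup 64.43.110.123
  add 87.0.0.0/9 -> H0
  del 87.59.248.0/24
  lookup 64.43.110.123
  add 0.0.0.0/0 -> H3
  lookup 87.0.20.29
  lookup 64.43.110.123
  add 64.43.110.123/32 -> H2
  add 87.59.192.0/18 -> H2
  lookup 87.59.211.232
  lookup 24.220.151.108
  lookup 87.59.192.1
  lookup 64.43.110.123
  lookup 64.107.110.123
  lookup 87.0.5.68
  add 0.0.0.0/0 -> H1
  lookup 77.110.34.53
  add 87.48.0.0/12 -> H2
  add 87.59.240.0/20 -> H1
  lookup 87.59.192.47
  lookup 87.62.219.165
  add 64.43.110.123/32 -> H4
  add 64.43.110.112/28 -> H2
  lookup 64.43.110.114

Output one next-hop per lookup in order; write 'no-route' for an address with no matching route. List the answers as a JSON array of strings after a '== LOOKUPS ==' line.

Trace:
  add 64.43.110.123/32 -> H0 at depth 32
  add 87.59.248.0/24 -> H3 at depth 24
  lookup 87.59.248.13: bits 010101110011101111111000 walk d0:-→d1:-→d2:-→d3:-→d4:-→d5:-→d6:-→d7:-→d8:-→d9:-→d10:-→d11:-→d12:-→d13:-→d14:-→d15:-→d16:-→d17:-→d18:-→d19:-→d20:-→d21:-→d22:-→d23:-→d24:H3 -> H3
  add 64.43.110.123/32 -> H4 at depth 32
  lookup 64.43.110.123: bits 01000000001010110110111001111011 walk d0:-→d1:-→d2:-→d3:-→d4:-→d5:-→d6:-→d7:-→d8:-→d9:-→d10:-→d11:-→d12:-→d13:-→d14:-→d15:-→d16:-→d17:-→d18:-→d19:-→d20:-→d21:-→d22:-→d23:-→d24:-→d25:-→d26:-→d27:-→d28:-→d29:-→d30:-→d31:-→d32:H4 -> H4
  add 87.0.0.0/9 -> H0 at depth 9
  del 87.59.248.0/24 (clear depth 24)
  lookup 64.43.110.123: bits 01000000001010110110111001111011 walk d0:-→d1:-→d2:-→d3:-→d4:-→d5:-→d6:-→d7:-→d8:-→d9:-→d10:-→d11:-→d12:-→d13:-→d14:-→d15:-→d16:-→d17:-→d18:-→d19:-→d20:-→d21:-→d22:-→d23:-→d24:-→d25:-→d26:-→d27:-→d28:-→d29:-→d30:-→d31:-→d32:H4 -> H4
  add 0.0.0.0/0 -> H3 at depth 0
  lookup 87.0.20.29: bits 0101011100 walk d0:H3→d1:-→d2:-→d3:-→d4:-→d5:-→d6:-→d7:-→d8:-→d9:H0→d10:- -> H0
  lookup 64.43.110.123: bits 01000000001010110110111001111011 walk d0:H3→d1:-→d2:-→d3:-→d4:-→d5:-→d6:-→d7:-→d8:-→d9:-→d10:-→d11:-→d12:-→d13:-→d14:-→d15:-→d16:-→d17:-→d18:-→d19:-→d20:-→d21:-→d22:-→d23:-→d24:-→d25:-→d26:-→d27:-→d28:-→d29:-→d30:-→d31:-→d32:H4 -> H4
  add 64.43.110.123/32 -> H2 at depth 32
  add 87.59.192.0/18 -> H2 at depth 18
  lookup 87.59.211.232: bits 010101110011101111 walk d0:H3→d1:-→d2:-→d3:-→d4:-→d5:-→d6:-→d7:-→d8:-→d9:H0→d10:-→d11:-→d12:-→d13:-→d14:-→d15:-→d16:-→d17:-→d18:H2 -> H2
  lookup 24.220.151.108: bits 0 walk d0:H3→d1:- -> H3
  lookup 87.59.192.1: bits 010101110011101111 walk d0:H3→d1:-→d2:-→d3:-→d4:-→d5:-→d6:-→d7:-→d8:-→d9:H0→d10:-→d11:-→d12:-→d13:-→d14:-→d15:-→d16:-→d17:-→d18:H2 -> H2
  lookup 64.43.110.123: bits 01000000001010110110111001111011 walk d0:H3→d1:-→d2:-→d3:-→d4:-→d5:-→d6:-→d7:-→d8:-→d9:-→d10:-→d11:-→d12:-→d13:-→d14:-→d15:-→d16:-→d17:-→d18:-→d19:-→d20:-→d21:-→d22:-→d23:-→d24:-→d25:-→d26:-→d27:-→d28:-→d29:-→d30:-→d31:-→d32:H2 -> H2
  lookup 64.107.110.123: bits 010000000 walk d0:H3→d1:-→d2:-→d3:-→d4:-→d5:-→d6:-→d7:-→d8:-→d9:- -> H3
  lookup 87.0.5.68: bits 0101011100 walk d0:H3→d1:-→d2:-→d3:-→d4:-→d5:-→d6:-→d7:-→d8:-→d9:H0→d10:- -> H0
  add 0.0.0.0/0 -> H1 at depth 0
  lookup 77.110.34.53: bits 0100 walk d0:H1→d1:-→d2:-→d3:-→d4:- -> H1
  add 87.48.0.0/12 -> H2 at depth 12
  add 87.59.240.0/20 -> H1 at depth 20
  lookup 87.59.192.47: bits 010101110011101111 walk d0:H1→d1:-→d2:-→d3:-→d4:-→d5:-→d6:-→d7:-→d8:-→d9:H0→d10:-→d11:-→d12:H2→d13:-→d14:-→d15:-→d16:-→d17:-→d18:H2 -> H2
  lookup 87.62.219.165: bits 0101011100111 walk d0:H1→d1:-→d2:-→d3:-→d4:-→d5:-→d6:-→d7:-→d8:-→d9:H0→d10:-→d11:-→d12:H2→d13:- -> H2
  add 64.43.110.123/32 -> H4 at depth 32
  add 64.43.110.112/28 -> H2 at depth 28
  lookup 64.43.110.114: bits 0100000000101011011011100111 walk d0:H1→d1:-→d2:-→d3:-→d4:-→d5:-→d6:-→d7:-→d8:-→d9:-→d10:-→d11:-→d12:-→d13:-→d14:-→d15:-→d16:-→d17:-→d18:-→d19:-→d20:-→d21:-→d22:-→d23:-→d24:-→d25:-→d26:-→d27:-→d28:H2 -> H2

== LOOKUPS ==
["H3","H4","H4","H0","H4","H2","H3","H2","H2","H3","H0","H1","H2","H2","H2"]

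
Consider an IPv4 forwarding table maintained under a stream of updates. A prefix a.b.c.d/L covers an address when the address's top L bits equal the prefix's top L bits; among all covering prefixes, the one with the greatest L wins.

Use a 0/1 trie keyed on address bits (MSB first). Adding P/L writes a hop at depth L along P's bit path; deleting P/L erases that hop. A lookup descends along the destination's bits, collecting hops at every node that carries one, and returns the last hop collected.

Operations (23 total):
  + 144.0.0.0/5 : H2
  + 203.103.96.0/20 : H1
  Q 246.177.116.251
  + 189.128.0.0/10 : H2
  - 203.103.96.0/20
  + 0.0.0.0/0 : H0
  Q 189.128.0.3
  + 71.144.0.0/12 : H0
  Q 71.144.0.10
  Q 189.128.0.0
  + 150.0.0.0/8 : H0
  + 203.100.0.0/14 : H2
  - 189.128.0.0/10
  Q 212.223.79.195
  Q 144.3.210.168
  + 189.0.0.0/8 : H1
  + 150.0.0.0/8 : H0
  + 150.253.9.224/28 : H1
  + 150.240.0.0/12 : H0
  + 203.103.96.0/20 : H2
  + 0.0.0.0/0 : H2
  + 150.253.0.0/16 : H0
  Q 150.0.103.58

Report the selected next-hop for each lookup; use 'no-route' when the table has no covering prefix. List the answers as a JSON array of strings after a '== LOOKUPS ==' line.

Process each operation:
  add 144.0.0.0/5 -> H2 at depth 5
  add 203.103.96.0/20 -> H1 at depth 20
  ? 246.177.116.251  path d0:-→d1:-→d2:-  best=no-route
  add 189.128.0.0/10 -> H2 at depth 10
  del 203.103.96.0/20 (clear depth 20)
  add 0.0.0.0/0 -> H0 at depth 0
  ? 189.128.0.3  path d0:H0→d1:-→d2:-→d3:-→d4:-→d5:-→d6:-→d7:-→d8:-→d9:-→d10:H2  best=H2
  add 71.144.0.0/12 -> H0 at depth 12
  ? 71.144.0.10  path d0:H0→d1:-→d2:-→d3:-→d4:-→d5:-→d6:-→d7:-→d8:-→d9:-→d10:-→d11:-→d12:H0  best=H0
  ? 189.128.0.0  path d0:H0→d1:-→d2:-→d3:-→d4:-→d5:-→d6:-→d7:-→d8:-→d9:-→d10:H2  best=H2
  add 150.0.0.0/8 -> H0 at depth 8
  add 203.100.0.0/14 -> H2 at depth 14
  del 189.128.0.0/10 (clear depth 10)
  ? 212.223.79.195  path d0:H0→d1:-→d2:-→d3:-  best=H0
  ? 144.3.210.168  path d0:H0→d1:-→d2:-→d3:-→d4:-→d5:H2  best=H2
  add 189.0.0.0/8 -> H1 at depth 8
  add 150.0.0.0/8 -> H0 at depth 8
  add 150.253.9.224/28 -> H1 at depth 28
  add 150.240.0.0/12 -> H0 at depth 12
  add 203.103.96.0/20 -> H2 at depth 20
  add 0.0.0.0/0 -> H2 at depth 0
  add 150.253.0.0/16 -> H0 at depth 16
  ? 150.0.103.58  path d0:H2→d1:-→d2:-→d3:-→d4:-→d5:H2→d6:-→d7:-→d8:H0  best=H0

== LOOKUPS ==
["no-route","H2","H0","H2","H0","H2","H0"]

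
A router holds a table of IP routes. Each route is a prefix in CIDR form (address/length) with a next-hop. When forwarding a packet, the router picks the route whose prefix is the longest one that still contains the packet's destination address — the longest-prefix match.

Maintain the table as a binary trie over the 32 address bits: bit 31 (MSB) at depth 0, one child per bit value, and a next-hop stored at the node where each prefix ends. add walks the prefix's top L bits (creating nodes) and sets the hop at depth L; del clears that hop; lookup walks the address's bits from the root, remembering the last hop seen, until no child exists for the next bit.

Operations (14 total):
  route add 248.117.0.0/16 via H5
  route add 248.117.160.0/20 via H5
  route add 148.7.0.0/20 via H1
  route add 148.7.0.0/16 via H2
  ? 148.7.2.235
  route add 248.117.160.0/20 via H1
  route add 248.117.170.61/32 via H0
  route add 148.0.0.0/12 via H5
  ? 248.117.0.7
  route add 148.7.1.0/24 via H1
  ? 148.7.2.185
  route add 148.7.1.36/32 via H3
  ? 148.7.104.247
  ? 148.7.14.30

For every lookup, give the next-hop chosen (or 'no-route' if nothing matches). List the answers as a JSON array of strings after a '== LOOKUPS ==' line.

Trace:
  + 248.117.0.0/16 (H5) depth=16
  + 248.117.160.0/20 (H5) depth=20
  + 148.7.0.0/20 (H1) depth=20
  + 148.7.0.0/16 (H2) depth=16
  Q 148.7.2.235: descend 10010100000001110000 ; hops seen [H2,H1] ; pick H1
  + 248.117.160.0/20 (H1) depth=20
  + 248.117.170.61/32 (H0) depth=32
  + 148.0.0.0/12 (H5) depth=12
  Q 248.117.0.7: descend 1111100001110101 ; hops seen [H5] ; pick H5
  + 148.7.1.0/24 (H1) depth=24
  Q 148.7.2.185: descend 1001010000000111000000 ; hops seen [H5,H2,H1] ; pick H1
  + 148.7.1.36/32 (H3) depth=32
  Q 148.7.104.247: descend 10010100000001110 ; hops seen [H5,H2] ; pick H2
  Q 148.7.14.30: descend 10010100000001110000 ; hops seen [H5,H2,H1] ; pick H1

== LOOKUPS ==
["H1","H5","H1","H2","H1"]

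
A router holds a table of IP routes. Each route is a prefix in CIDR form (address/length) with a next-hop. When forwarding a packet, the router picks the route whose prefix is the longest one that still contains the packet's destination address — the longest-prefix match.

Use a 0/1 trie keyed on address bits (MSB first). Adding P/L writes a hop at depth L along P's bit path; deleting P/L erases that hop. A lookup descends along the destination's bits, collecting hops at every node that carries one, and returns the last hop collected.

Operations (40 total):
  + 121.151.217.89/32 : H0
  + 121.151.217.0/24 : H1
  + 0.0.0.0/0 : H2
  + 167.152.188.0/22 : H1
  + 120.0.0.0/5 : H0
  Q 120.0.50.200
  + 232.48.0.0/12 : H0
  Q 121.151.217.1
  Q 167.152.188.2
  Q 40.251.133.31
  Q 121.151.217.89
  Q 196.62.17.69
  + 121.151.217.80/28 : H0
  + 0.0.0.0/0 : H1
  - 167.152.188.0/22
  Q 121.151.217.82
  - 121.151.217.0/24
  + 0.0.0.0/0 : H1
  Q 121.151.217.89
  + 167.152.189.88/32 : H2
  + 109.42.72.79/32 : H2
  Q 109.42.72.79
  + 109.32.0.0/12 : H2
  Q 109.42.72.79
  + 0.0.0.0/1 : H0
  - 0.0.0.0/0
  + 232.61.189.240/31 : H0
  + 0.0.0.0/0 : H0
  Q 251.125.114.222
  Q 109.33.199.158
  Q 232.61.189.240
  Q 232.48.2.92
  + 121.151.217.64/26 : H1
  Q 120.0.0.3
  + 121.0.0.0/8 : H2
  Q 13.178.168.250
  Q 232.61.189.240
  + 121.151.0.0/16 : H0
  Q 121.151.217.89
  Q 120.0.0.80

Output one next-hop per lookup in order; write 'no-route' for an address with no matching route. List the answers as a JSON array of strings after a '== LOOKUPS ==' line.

Apply in order:
  + 121.151.217.89/32 (H0) depth=32
  + 121.151.217.0/24 (H1) depth=24
  + 0.0.0.0/0 (H2) depth=0
  + 167.152.188.0/22 (H1) depth=22
  + 120.0.0.0/5 (H0) depth=5
  lookup 120.0.50.200: bits 0111100 walk d0:H2→d1:-→d2:-→d3:-→d4:-→d5:H0→d6:-→d7:- -> H0
  + 232.48.0.0/12 (H0) depth=12
  lookup 121.151.217.1: bits 0111100110010111110110010 walk d0:H2→d1:-→d2:-→d3:-→d4:-→d5:H0→d6:-→d7:-→d8:-→d9:-→d10:-→d11:-→d12:-→d13:-→d14:-→d15:-→d16:-→d17:-→d18:-→d19:-→d20:-→d21:-→d22:-→d23:-→d24:H1→d25:- -> H1
  lookup 167.152.188.2: bits 1010011110011000101111 walk d0:H2→d1:-→d2:-→d3:-→d4:-→d5:-→d6:-→d7:-→d8:-→d9:-→d10:-→d11:-→d12:-→d13:-→d14:-→d15:-→d16:-→d17:-→d18:-→d19:-→d20:-→d21:-→d22:H1 -> H1
  lookup 40.251.133.31: bits 0 walk d0:H2→d1:- -> H2
  lookup 121.151.217.89: bits 01111001100101111101100101011001 walk d0:H2→d1:-→d2:-→d3:-→d4:-→d5:H0→d6:-→d7:-→d8:-→d9:-→d10:-→d11:-→d12:-→d13:-→d14:-→d15:-→d16:-→d17:-→d18:-→d19:-→d20:-→d21:-→d22:-→d23:-→d24:H1→d25:-→d26:-→d27:-→d28:-→d29:-→d30:-→d31:-→d32:H0 -> H0
  lookup 196.62.17.69: bits 11 walk d0:H2→d1:-→d2:- -> H2
  + 121.151.217.80/28 (H0) depth=28
  + 0.0.0.0/0 (H1) depth=0
  del 167.152.188.0/22 (clear depth 22)
  lookup 121.151.217.82: bits 0111100110010111110110010101 walk d0:H1→d1:-→d2:-→d3:-→d4:-→d5:H0→d6:-→d7:-→d8:-→d9:-→d10:-→d11:-→d12:-→d13:-→d14:-→d15:-→d16:-→d17:-→d18:-→d19:-→d20:-→d21:-→d22:-→d23:-→d24:H1→d25:-→d26:-→d27:-→d28:H0 -> H0
  del 121.151.217.0/24 (clear depth 24)
  + 0.0.0.0/0 (H1) depth=0
  lookup 121.151.217.89: bits 01111001100101111101100101011001 walk d0:H1→d1:-→d2:-→d3:-→d4:-→d5:H0→d6:-→d7:-→d8:-→d9:-→d10:-→d11:-→d12:-→d13:-→d14:-→d15:-→d16:-→d17:-→d18:-→d19:-→d20:-→d21:-→d22:-→d23:-→d24:-→d25:-→d26:-→d27:-→d28:H0→d29:-→d30:-→d31:-→d32:H0 -> H0
  + 167.152.189.88/32 (H2) depth=32
  + 109.42.72.79/32 (H2) depth=32
  lookup 109.42.72.79: bits 01101101001010100100100001001111 walk d0:H1→d1:-→d2:-→d3:-→d4:-→d5:-→d6:-→d7:-→d8:-→d9:-→d10:-→d11:-→d12:-→d13:-→d14:-→d15:-→d16:-→d17:-→d18:-→d19:-→d20:-→d21:-→d22:-→d23:-→d24:-→d25:-→d26:-→d27:-→d28:-→d29:-→d30:-→d31:-→d32:H2 -> H2
  + 109.32.0.0/12 (H2) depth=12
  lookup 109.42.72.79: bits 01101101001010100100100001001111 walk d0:H1→d1:-→d2:-→d3:-→d4:-→d5:-→d6:-→d7:-→d8:-→d9:-→d10:-→d11:-→d12:H2→d13:-→d14:-→d15:-→d16:-→d17:-→d18:-→d19:-→d20:-→d21:-→d22:-→d23:-→d24:-→d25:-→d26:-→d27:-→d28:-→d29:-→d30:-→d31:-→d32:H2 -> H2
  + 0.0.0.0/1 (H0) depth=1
  del 0.0.0.0/0 (clear depth 0)
  + 232.61.189.240/31 (H0) depth=31
  + 0.0.0.0/0 (H0) depth=0
  lookup 251.125.114.222: bits 111 walk d0:H0→d1:-→d2:-→d3:- -> H0
  lookup 109.33.199.158: bits 011011010010 walk d0:H0→d1:H0→d2:-→d3:-→d4:-→d5:-→d6:-→d7:-→d8:-→d9:-→d10:-→d11:-→d12:H2 -> H2
  lookup 232.61.189.240: bits 1110100000111101101111011111000 walk d0:H0→d1:-→d2:-→d3:-→d4:-→d5:-→d6:-→d7:-→d8:-→d9:-→d10:-→d11:-→d12:H0→d13:-→d14:-→d15:-→d16:-→d17:-→d18:-→d19:-→d20:-→d21:-→d22:-→d23:-→d24:-→d25:-→d26:-→d27:-→d28:-→d29:-→d30:-→d31:H0 -> H0
  lookup 232.48.2.92: bits 111010000011 walk d0:H0→d1:-→d2:-→d3:-→d4:-→d5:-→d6:-→d7:-→d8:-→d9:-→d10:-→d11:-→d12:H0 -> H0
  + 121.151.217.64/26 (H1) depth=26
  lookup 120.0.0.3: bits 0111100 walk d0:H0→d1:H0→d2:-→d3:-→d4:-→d5:H0→d6:-→d7:- -> H0
  + 121.0.0.0/8 (H2) depth=8
  lookup 13.178.168.250: bits 0 walk d0:H0→d1:H0 -> H0
  lookup 232.61.189.240: bits 1110100000111101101111011111000 walk d0:H0→d1:-→d2:-→d3:-→d4:-→d5:-→d6:-→d7:-→d8:-→d9:-→d10:-→d11:-→d12:H0→d13:-→d14:-→d15:-→d16:-→d17:-→d18:-→d19:-→d20:-→d21:-→d22:-→d23:-→d24:-→d25:-→d26:-→d27:-→d28:-→d29:-→d30:-→d31:H0 -> H0
  + 121.151.0.0/16 (H0) depth=16
  lookup 121.151.217.89: bits 01111001100101111101100101011001 walk d0:H0→d1:H0→d2:-→d3:-→d4:-→d5:H0→d6:-→d7:-→d8:H2→d9:-→d10:-→d11:-→d12:-→d13:-→d14:-→d15:-→d16:H0→d17:-→d18:-→d19:-→d20:-→d21:-→d22:-→d23:-→d24:-→d25:-→d26:H1→d27:-→d28:H0→d29:-→d30:-→d31:-→d32:H0 -> H0
  lookup 120.0.0.80: bits 0111100 walk d0:H0→d1:H0→d2:-→d3:-→d4:-→d5:H0→d6:-→d7:- -> H0

== LOOKUPS ==
["H0","H1","H1","H2","H0","H2","H0","H0","H2","H2","H0","H2","H0","H0","H0","H0","H0","H0","H0"]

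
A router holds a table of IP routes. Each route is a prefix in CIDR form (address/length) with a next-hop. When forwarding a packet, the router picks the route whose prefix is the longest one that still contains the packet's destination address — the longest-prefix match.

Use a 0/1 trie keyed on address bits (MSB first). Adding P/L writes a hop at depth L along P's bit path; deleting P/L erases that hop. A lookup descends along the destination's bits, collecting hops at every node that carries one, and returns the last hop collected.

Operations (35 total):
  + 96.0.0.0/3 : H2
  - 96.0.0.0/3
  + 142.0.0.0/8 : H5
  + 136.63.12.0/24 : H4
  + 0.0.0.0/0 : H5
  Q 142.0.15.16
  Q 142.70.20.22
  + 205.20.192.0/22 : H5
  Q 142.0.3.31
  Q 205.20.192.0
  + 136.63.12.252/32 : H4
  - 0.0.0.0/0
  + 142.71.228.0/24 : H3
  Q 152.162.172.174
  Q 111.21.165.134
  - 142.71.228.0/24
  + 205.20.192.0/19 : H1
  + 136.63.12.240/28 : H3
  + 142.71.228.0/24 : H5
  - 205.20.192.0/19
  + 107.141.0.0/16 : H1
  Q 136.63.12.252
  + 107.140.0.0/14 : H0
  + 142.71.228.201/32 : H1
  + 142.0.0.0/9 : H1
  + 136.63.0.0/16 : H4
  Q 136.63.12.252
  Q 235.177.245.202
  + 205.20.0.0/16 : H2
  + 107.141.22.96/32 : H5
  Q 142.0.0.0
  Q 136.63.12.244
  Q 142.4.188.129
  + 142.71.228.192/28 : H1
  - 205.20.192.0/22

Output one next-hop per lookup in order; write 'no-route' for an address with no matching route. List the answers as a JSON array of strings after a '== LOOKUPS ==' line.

Apply in order:
  add 96.0.0.0/3 -> H2 at depth 3
  - 96.0.0.0/3 clear@3
  add 142.0.0.0/8 -> H5 at depth 8
  add 136.63.12.0/24 -> H4 at depth 24
  add 0.0.0.0/0 -> H5 at depth 0
  ? 142.0.15.16  path d0:H5→d1:-→d2:-→d3:-→d4:-→d5:-→d6:-→d7:-→d8:H5  best=H5
  ? 142.70.20.22  path d0:H5→d1:-→d2:-→d3:-→d4:-→d5:-→d6:-→d7:-→d8:H5  best=H5
  add 205.20.192.0/22 -> H5 at depth 22
  ? 142.0.3.31  path d0:H5→d1:-→d2:-→d3:-→d4:-→d5:-→d6:-→d7:-→d8:H5  best=H5
  ? 205.20.192.0  path d0:H5→d1:-→d2:-→d3:-→d4:-→d5:-→d6:-→d7:-→d8:-→d9:-→d10:-→d11:-→d12:-→d13:-→d14:-→d15:-→d16:-→d17:-→d18:-→d19:-→d20:-→d21:-→d22:H5  best=H5
  add 136.63.12.252/32 -> H4 at depth 32
  - 0.0.0.0/0 clear@0
  add 142.71.228.0/24 -> H3 at depth 24
  ? 152.162.172.174  path d0:-→d1:-→d2:-→d3:-  best=no-route
  ? 111.21.165.134  path d0:-→d1:-→d2:-→d3:-  best=no-route
  - 142.71.228.0/24 clear@24
  add 205.20.192.0/19 -> H1 at depth 19
  add 136.63.12.240/28 -> H3 at depth 28
  add 142.71.228.0/24 -> H5 at depth 24
  - 205.20.192.0/19 clear@19
  add 107.141.0.0/16 -> H1 at depth 16
  ? 136.63.12.252  path d0:-→d1:-→d2:-→d3:-→d4:-→d5:-→d6:-→d7:-→d8:-→d9:-→d10:-→d11:-→d12:-→d13:-→d14:-→d15:-→d16:-→d17:-→d18:-→d19:-→d20:-→d21:-→d22:-→d23:-→d24:H4→d25:-→d26:-→d27:-→d28:H3→d29:-→d30:-→d31:-→d32:H4  best=H4
  add 107.140.0.0/14 -> H0 at depth 14
  add 142.71.228.201/32 -> H1 at depth 32
  add 142.0.0.0/9 -> H1 at depth 9
  add 136.63.0.0/16 -> H4 at depth 16
  ? 136.63.12.252  path d0:-→d1:-→d2:-→d3:-→d4:-→d5:-→d6:-→d7:-→d8:-→d9:-→d10:-→d11:-→d12:-→d13:-→d14:-→d15:-→d16:H4→d17:-→d18:-→d19:-→d20:-→d21:-→d22:-→d23:-→d24:H4→d25:-→d26:-→d27:-→d28:H3→d29:-→d30:-→d31:-→d32:H4  best=H4
  ? 235.177.245.202  path d0:-→d1:-→d2:-  best=no-route
  add 205.20.0.0/16 -> H2 at depth 16
  add 107.141.22.96/32 -> H5 at depth 32
  ? 142.0.0.0  path d0:-→d1:-→d2:-→d3:-→d4:-→d5:-→d6:-→d7:-→d8:H5→d9:H1  best=H1
  ? 136.63.12.244  path d0:-→d1:-→d2:-→d3:-→d4:-→d5:-→d6:-→d7:-→d8:-→d9:-→d10:-→d11:-→d12:-→d13:-→d14:-→d15:-→d16:H4→d17:-→d18:-→d19:-→d20:-→d21:-→d22:-→d23:-→d24:H4→d25:-→d26:-→d27:-→d28:H3  best=H3
  ? 142.4.188.129  path d0:-→d1:-→d2:-→d3:-→d4:-→d5:-→d6:-→d7:-→d8:H5→d9:H1  best=H1
  add 142.71.228.192/28 -> H1 at depth 28
  - 205.20.192.0/22 clear@22

== LOOKUPS ==
["H5","H5","H5","H5","no-route","no-route","H4","H4","no-route","H1","H3","H1"]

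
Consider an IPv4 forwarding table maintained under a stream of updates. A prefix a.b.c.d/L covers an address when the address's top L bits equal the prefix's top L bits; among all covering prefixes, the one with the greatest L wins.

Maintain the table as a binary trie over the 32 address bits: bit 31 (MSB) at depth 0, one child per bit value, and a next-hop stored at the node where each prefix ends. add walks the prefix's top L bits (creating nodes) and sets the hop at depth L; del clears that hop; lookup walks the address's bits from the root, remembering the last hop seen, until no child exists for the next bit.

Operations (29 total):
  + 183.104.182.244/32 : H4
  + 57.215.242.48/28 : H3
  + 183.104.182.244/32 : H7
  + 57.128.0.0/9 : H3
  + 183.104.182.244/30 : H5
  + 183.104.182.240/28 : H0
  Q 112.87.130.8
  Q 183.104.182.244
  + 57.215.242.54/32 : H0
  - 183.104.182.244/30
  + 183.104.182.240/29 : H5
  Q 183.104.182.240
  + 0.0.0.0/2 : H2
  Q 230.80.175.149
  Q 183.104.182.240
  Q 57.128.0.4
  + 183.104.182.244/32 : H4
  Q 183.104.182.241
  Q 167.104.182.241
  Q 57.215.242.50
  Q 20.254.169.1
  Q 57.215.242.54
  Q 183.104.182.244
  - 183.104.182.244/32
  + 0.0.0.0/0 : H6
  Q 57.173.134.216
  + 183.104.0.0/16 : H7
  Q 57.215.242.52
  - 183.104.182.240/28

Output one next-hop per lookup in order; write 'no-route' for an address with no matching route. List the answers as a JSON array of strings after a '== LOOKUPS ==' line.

Process each operation:
  add 183.104.182.244/32 -> H4 at depth 32
  add 57.215.242.48/28 -> H3 at depth 28
  add 183.104.182.244/32 -> H7 at depth 32
  add 57.128.0.0/9 -> H3 at depth 9
  add 183.104.182.244/30 -> H5 at depth 30
  add 183.104.182.240/28 -> H0 at depth 28
  Q 112.87.130.8: descend 0 ; hops seen [∅] ; pick no-route
  Q 183.104.182.244: descend 10110111011010001011011011110100 ; hops seen [H0,H5,H7] ; pick H7
  add 57.215.242.54/32 -> H0 at depth 32
  del 183.104.182.244/30 (clear depth 30)
  add 183.104.182.240/29 -> H5 at depth 29
  Q 183.104.182.240: descend 10110111011010001011011011110 ; hops seen [H0,H5] ; pick H5
  add 0.0.0.0/2 -> H2 at depth 2
  Q 230.80.175.149: descend 1 ; hops seen [∅] ; pick no-route
  Q 183.104.182.240: descend 10110111011010001011011011110 ; hops seen [H0,H5] ; pick H5
  Q 57.128.0.4: descend 001110011 ; hops seen [H2,H3] ; pick H3
  add 183.104.182.244/32 -> H4 at depth 32
  Q 183.104.182.241: descend 10110111011010001011011011110 ; hops seen [H0,H5] ; pick H5
  Q 167.104.182.241: descend 101 ; hops seen [∅] ; pick no-route
  Q 57.215.242.50: descend 00111001110101111111001000110 ; hops seen [H2,H3,H3] ; pick H3
  Q 20.254.169.1: descend 00 ; hops seen [H2] ; pick H2
  Q 57.215.242.54: descend 00111001110101111111001000110110 ; hops seen [H2,H3,H3,H0] ; pick H0
  Q 183.104.182.244: descend 10110111011010001011011011110100 ; hops seen [H0,H5,H4] ; pick H4
  del 183.104.182.244/32 (clear depth 32)
  add 0.0.0.0/0 -> H6 at depth 0
  Q 57.173.134.216: descend 001110011 ; hops seen [H6,H2,H3] ; pick H3
  add 183.104.0.0/16 -> H7 at depth 16
  Q 57.215.242.52: descend 001110011101011111110010001101 ; hops seen [H6,H2,H3,H3] ; pick H3
  del 183.104.182.240/28 (clear depth 28)

== LOOKUPS ==
["no-route","H7","H5","no-route","H5","H3","H5","no-route","H3","H2","H0","H4","H3","H3"]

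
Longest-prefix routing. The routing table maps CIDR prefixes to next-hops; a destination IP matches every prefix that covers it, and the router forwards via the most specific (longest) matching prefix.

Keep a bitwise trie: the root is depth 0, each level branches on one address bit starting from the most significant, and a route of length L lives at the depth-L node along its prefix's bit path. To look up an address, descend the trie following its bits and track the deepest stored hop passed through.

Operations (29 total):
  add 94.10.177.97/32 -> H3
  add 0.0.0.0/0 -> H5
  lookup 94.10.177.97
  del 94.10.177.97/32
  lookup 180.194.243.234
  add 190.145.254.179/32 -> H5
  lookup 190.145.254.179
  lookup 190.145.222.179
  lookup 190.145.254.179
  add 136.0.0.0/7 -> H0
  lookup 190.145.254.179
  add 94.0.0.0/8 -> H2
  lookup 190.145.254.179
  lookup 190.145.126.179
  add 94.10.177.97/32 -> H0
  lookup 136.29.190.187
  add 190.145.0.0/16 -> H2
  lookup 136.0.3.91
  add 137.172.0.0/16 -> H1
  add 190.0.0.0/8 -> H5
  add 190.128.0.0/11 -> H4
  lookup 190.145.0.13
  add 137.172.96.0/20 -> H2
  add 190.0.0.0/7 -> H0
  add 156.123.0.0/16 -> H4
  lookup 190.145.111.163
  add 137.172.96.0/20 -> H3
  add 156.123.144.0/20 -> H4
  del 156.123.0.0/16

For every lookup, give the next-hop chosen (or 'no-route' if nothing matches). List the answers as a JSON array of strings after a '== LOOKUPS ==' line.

Apply in order:
  + 94.10.177.97/32 (H3) depth=32
  + 0.0.0.0/0 (H5) depth=0
  Q 94.10.177.97: descend 01011110000010101011000101100001 ; hops seen [H5,H3] ; pick H3
  - 94.10.177.97/32 clear@32
  Q 180.194.243.234: descend ε ; hops seen [H5] ; pick H5
  + 190.145.254.179/32 (H5) depth=32
  Q 190.145.254.179: descend 10111110100100011111111010110011 ; hops seen [H5,H5] ; pick H5
  Q 190.145.222.179: descend 101111101001000111 ; hops seen [H5] ; pick H5
  Q 190.145.254.179: descend 10111110100100011111111010110011 ; hops seen [H5,H5] ; pick H5
  + 136.0.0.0/7 (H0) depth=7
  Q 190.145.254.179: descend 10111110100100011111111010110011 ; hops seen [H5,H5] ; pick H5
  + 94.0.0.0/8 (H2) depth=8
  Q 190.145.254.179: descend 10111110100100011111111010110011 ; hops seen [H5,H5] ; pick H5
  Q 190.145.126.179: descend 1011111010010001 ; hops seen [H5] ; pick H5
  + 94.10.177.97/32 (H0) depth=32
  Q 136.29.190.187: descend 1000100 ; hops seen [H5,H0] ; pick H0
  + 190.145.0.0/16 (H2) depth=16
  Q 136.0.3.91: descend 1000100 ; hops seen [H5,H0] ; pick H0
  + 137.172.0.0/16 (H1) depth=16
  + 190.0.0.0/8 (H5) depth=8
  + 190.128.0.0/11 (H4) depth=11
  Q 190.145.0.13: descend 1011111010010001 ; hops seen [H5,H5,H4,H2] ; pick H2
  + 137.172.96.0/20 (H2) depth=20
  + 190.0.0.0/7 (H0) depth=7
  + 156.123.0.0/16 (H4) depth=16
  Q 190.145.111.163: descend 1011111010010001 ; hops seen [H5,H0,H5,H4,H2] ; pick H2
  + 137.172.96.0/20 (H3) depth=20
  + 156.123.144.0/20 (H4) depth=20
  - 156.123.0.0/16 clear@16

== LOOKUPS ==
["H3","H5","H5","H5","H5","H5","H5","H5","H0","H0","H2","H2"]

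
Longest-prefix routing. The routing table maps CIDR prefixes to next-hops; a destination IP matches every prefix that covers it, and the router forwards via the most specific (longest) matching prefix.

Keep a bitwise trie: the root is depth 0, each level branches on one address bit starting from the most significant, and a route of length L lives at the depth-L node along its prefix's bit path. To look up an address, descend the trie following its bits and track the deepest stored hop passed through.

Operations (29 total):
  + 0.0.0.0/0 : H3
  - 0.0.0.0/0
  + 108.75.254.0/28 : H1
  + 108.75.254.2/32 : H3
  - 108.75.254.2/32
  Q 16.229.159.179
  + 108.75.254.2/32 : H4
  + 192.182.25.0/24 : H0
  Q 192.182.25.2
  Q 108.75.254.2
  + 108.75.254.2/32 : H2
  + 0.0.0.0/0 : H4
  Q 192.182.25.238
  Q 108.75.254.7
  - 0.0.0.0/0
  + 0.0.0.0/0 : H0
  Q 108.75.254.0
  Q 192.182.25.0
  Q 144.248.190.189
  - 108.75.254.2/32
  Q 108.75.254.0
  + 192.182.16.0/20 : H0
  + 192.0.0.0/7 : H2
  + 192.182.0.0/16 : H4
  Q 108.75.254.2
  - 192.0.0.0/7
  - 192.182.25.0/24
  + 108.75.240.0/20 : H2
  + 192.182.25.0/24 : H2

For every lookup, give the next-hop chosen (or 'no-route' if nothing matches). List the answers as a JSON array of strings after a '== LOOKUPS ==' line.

Apply in order:
  add 0.0.0.0/0 -> H3 at depth 0
  - 0.0.0.0/0 clear@0
  add 108.75.254.0/28 -> H1 at depth 28
  add 108.75.254.2/32 -> H3 at depth 32
  - 108.75.254.2/32 clear@32
  lookup 16.229.159.179: bits 0 walk d0:-→d1:- -> no-route
  add 108.75.254.2/32 -> H4 at depth 32
  add 192.182.25.0/24 -> H0 at depth 24
  lookup 192.182.25.2: bits 110000001011011000011001 walk d0:-→d1:-→d2:-→d3:-→d4:-→d5:-→d6:-→d7:-→d8:-→d9:-→d10:-→d11:-→d12:-→d13:-→d14:-→d15:-→d16:-→d17:-→d18:-→d19:-→d20:-→d21:-→d22:-→d23:-→d24:H0 -> H0
  lookup 108.75.254.2: bits 01101100010010111111111000000010 walk d0:-→d1:-→d2:-→d3:-→d4:-→d5:-→d6:-→d7:-→d8:-→d9:-→d10:-→d11:-→d12:-→d13:-→d14:-→d15:-→d16:-→d17:-→d18:-→d19:-→d20:-→d21:-→d22:-→d23:-→d24:-→d25:-→d26:-→d27:-→d28:H1→d29:-→d30:-→d31:-→d32:H4 -> H4
  add 108.75.254.2/32 -> H2 at depth 32
  add 0.0.0.0/0 -> H4 at depth 0
  lookup 192.182.25.238: bits 110000001011011000011001 walk d0:H4→d1:-→d2:-→d3:-→d4:-→d5:-→d6:-→d7:-→d8:-→d9:-→d10:-→d11:-→d12:-→d13:-→d14:-→d15:-→d16:-→d17:-→d18:-→d19:-→d20:-→d21:-→d22:-→d23:-→d24:H0 -> H0
  lookup 108.75.254.7: bits 01101100010010111111111000000 walk d0:H4→d1:-→d2:-→d3:-→d4:-→d5:-→d6:-→d7:-→d8:-→d9:-→d10:-→d11:-→d12:-→d13:-→d14:-→d15:-→d16:-→d17:-→d18:-→d19:-→d20:-→d21:-→d22:-→d23:-→d24:-→d25:-→d26:-→d27:-→d28:H1→d29:- -> H1
  - 0.0.0.0/0 clear@0
  add 0.0.0.0/0 -> H0 at depth 0
  lookup 108.75.254.0: bits 011011000100101111111110000000 walk d0:H0→d1:-→d2:-→d3:-→d4:-→d5:-→d6:-→d7:-→d8:-→d9:-→d10:-→d11:-→d12:-→d13:-→d14:-→d15:-→d16:-→d17:-→d18:-→d19:-→d20:-→d21:-→d22:-→d23:-→d24:-→d25:-→d26:-→d27:-→d28:H1→d29:-→d30:- -> H1
  lookup 192.182.25.0: bits 110000001011011000011001 walk d0:H0→d1:-→d2:-→d3:-→d4:-→d5:-→d6:-→d7:-→d8:-→d9:-→d10:-→d11:-→d12:-→d13:-→d14:-→d15:-→d16:-→d17:-→d18:-→d19:-→d20:-→d21:-→d22:-→d23:-→d24:H0 -> H0
  lookup 144.248.190.189: bits 1 walk d0:H0→d1:- -> H0
  - 108.75.254.2/32 clear@32
  lookup 108.75.254.0: bits 011011000100101111111110000000 walk d0:H0→d1:-→d2:-→d3:-→d4:-→d5:-→d6:-→d7:-→d8:-→d9:-→d10:-→d11:-→d12:-→d13:-→d14:-→d15:-→d16:-→d17:-→d18:-→d19:-→d20:-→d21:-→d22:-→d23:-→d24:-→d25:-→d26:-→d27:-→d28:H1→d29:-→d30:- -> H1
  add 192.182.16.0/20 -> H0 at depth 20
  add 192.0.0.0/7 -> H2 at depth 7
  add 192.182.0.0/16 -> H4 at depth 16
  lookup 108.75.254.2: bits 01101100010010111111111000000010 walk d0:H0→d1:-→d2:-→d3:-→d4:-→d5:-→d6:-→d7:-→d8:-→d9:-→d10:-→d11:-→d12:-→d13:-→d14:-→d15:-→d16:-→d17:-→d18:-→d19:-→d20:-→d21:-→d22:-→d23:-→d24:-→d25:-→d26:-→d27:-→d28:H1→d29:-→d30:-→d31:-→d32:- -> H1
  - 192.0.0.0/7 clear@7
  - 192.182.25.0/24 clear@24
  add 108.75.240.0/20 -> H2 at depth 20
  add 192.182.25.0/24 -> H2 at depth 24

== LOOKUPS ==
["no-route","H0","H4","H0","H1","H1","H0","H0","H1","H1"]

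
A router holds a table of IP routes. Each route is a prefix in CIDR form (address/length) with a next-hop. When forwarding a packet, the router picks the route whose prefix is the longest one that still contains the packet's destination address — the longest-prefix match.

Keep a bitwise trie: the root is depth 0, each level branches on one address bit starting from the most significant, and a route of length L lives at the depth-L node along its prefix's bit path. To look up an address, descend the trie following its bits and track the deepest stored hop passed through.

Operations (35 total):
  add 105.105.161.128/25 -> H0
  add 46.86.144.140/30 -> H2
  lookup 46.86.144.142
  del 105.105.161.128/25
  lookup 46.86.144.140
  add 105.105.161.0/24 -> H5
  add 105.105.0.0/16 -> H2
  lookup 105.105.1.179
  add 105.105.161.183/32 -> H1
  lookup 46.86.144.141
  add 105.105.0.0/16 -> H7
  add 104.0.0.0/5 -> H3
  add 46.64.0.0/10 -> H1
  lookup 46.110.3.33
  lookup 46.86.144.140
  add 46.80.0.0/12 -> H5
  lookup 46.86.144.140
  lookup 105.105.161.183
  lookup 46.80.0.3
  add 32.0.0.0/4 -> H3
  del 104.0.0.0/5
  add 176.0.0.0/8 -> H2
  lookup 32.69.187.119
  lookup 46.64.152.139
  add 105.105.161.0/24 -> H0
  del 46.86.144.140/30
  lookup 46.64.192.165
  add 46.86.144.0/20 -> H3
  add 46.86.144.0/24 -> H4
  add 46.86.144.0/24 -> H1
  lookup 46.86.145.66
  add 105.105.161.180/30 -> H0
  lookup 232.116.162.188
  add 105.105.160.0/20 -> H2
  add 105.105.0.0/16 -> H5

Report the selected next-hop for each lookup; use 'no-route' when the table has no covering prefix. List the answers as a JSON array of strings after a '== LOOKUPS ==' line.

Apply in order:
  add 105.105.161.128/25 -> H0 at depth 25
  add 46.86.144.140/30 -> H2 at depth 30
  lookup 46.86.144.142: bits 001011100101011010010000100011 walk d0:-→d1:-→d2:-→d3:-→d4:-→d5:-→d6:-→d7:-→d8:-→d9:-→d10:-→d11:-→d12:-→d13:-→d14:-→d15:-→d16:-→d17:-→d18:-→d19:-→d20:-→d21:-→d22:-→d23:-→d24:-→d25:-→d26:-→d27:-→d28:-→d29:-→d30:H2 -> H2
  - 105.105.161.128/25 clear@25
  lookup 46.86.144.140: bits 001011100101011010010000100011 walk d0:-→d1:-→d2:-→d3:-→d4:-→d5:-→d6:-→d7:-→d8:-→d9:-→d10:-→d11:-→d12:-→d13:-→d14:-→d15:-→d16:-→d17:-→d18:-→d19:-→d20:-→d21:-→d22:-→d23:-→d24:-→d25:-→d26:-→d27:-→d28:-→d29:-→d30:H2 -> H2
  add 105.105.161.0/24 -> H5 at depth 24
  add 105.105.0.0/16 -> H2 at depth 16
  lookup 105.105.1.179: bits 0110100101101001 walk d0:-→d1:-→d2:-→d3:-→d4:-→d5:-→d6:-→d7:-→d8:-→d9:-→d10:-→d11:-→d12:-→d13:-→d14:-→d15:-→d16:H2 -> H2
  add 105.105.161.183/32 -> H1 at depth 32
  lookup 46.86.144.141: bits 001011100101011010010000100011 walk d0:-→d1:-→d2:-→d3:-→d4:-→d5:-→d6:-→d7:-→d8:-→d9:-→d10:-→d11:-→d12:-→d13:-→d14:-→d15:-→d16:-→d17:-→d18:-→d19:-→d20:-→d21:-→d22:-→d23:-→d24:-→d25:-→d26:-→d27:-→d28:-→d29:-→d30:H2 -> H2
  add 105.105.0.0/16 -> H7 at depth 16
  add 104.0.0.0/5 -> H3 at depth 5
  add 46.64.0.0/10 -> H1 at depth 10
  lookup 46.110.3.33: bits 0010111001 walk d0:-→d1:-→d2:-→d3:-→d4:-→d5:-→d6:-→d7:-→d8:-→d9:-→d10:H1 -> H1
  lookup 46.86.144.140: bits 001011100101011010010000100011 walk d0:-→d1:-→d2:-→d3:-→d4:-→d5:-→d6:-→d7:-→d8:-→d9:-→d10:H1→d11:-→d12:-→d13:-→d14:-→d15:-→d16:-→d17:-→d18:-→d19:-→d20:-→d21:-→d22:-→d23:-→d24:-→d25:-→d26:-→d27:-→d28:-→d29:-→d30:H2 -> H2
  add 46.80.0.0/12 -> H5 at depth 12
  lookup 46.86.144.140: bits 001011100101011010010000100011 walk d0:-→d1:-→d2:-→d3:-→d4:-→d5:-→d6:-→d7:-→d8:-→d9:-→d10:H1→d11:-→d12:H5→d13:-→d14:-→d15:-→d16:-→d17:-→d18:-→d19:-→d20:-→d21:-→d22:-→d23:-→d24:-→d25:-→d26:-→d27:-→d28:-→d29:-→d30:H2 -> H2
  lookup 105.105.161.183: bits 01101001011010011010000110110111 walk d0:-→d1:-→d2:-→d3:-→d4:-→d5:H3→d6:-→d7:-→d8:-→d9:-→d10:-→d11:-→d12:-→d13:-→d14:-→d15:-→d16:H7→d17:-→d18:-→d19:-→d20:-→d21:-→d22:-→d23:-→d24:H5→d25:-→d26:-→d27:-→d28:-→d29:-→d30:-→d31:-→d32:H1 -> H1
  lookup 46.80.0.3: bits 0010111001010 walk d0:-→d1:-→d2:-→d3:-→d4:-→d5:-→d6:-→d7:-→d8:-→d9:-→d10:H1→d11:-→d12:H5→d13:- -> H5
  add 32.0.0.0/4 -> H3 at depth 4
  - 104.0.0.0/5 clear@5
  add 176.0.0.0/8 -> H2 at depth 8
  lookup 32.69.187.119: bits 0010 walk d0:-→d1:-→d2:-→d3:-→d4:H3 -> H3
  lookup 46.64.152.139: bits 00101110010 walk d0:-→d1:-→d2:-→d3:-→d4:H3→d5:-→d6:-→d7:-→d8:-→d9:-→d10:H1→d11:- -> H1
  add 105.105.161.0/24 -> H0 at depth 24
  - 46.86.144.140/30 clear@30
  lookup 46.64.192.165: bits 00101110010 walk d0:-→d1:-→d2:-→d3:-→d4:H3→d5:-→d6:-→d7:-→d8:-→d9:-→d10:H1→d11:- -> H1
  add 46.86.144.0/20 -> H3 at depth 20
  add 46.86.144.0/24 -> H4 at depth 24
  add 46.86.144.0/24 -> H1 at depth 24
  lookup 46.86.145.66: bits 00101110010101101001000 walk d0:-→d1:-→d2:-→d3:-→d4:H3→d5:-→d6:-→d7:-→d8:-→d9:-→d10:H1→d11:-→d12:H5→d13:-→d14:-→d15:-→d16:-→d17:-→d18:-→d19:-→d20:H3→d21:-→d22:-→d23:- -> H3
  add 105.105.161.180/30 -> H0 at depth 30
  lookup 232.116.162.188: bits 1 walk d0:-→d1:- -> no-route
  add 105.105.160.0/20 -> H2 at depth 20
  add 105.105.0.0/16 -> H5 at depth 16

== LOOKUPS ==
["H2","H2","H2","H2","H1","H2","H2","H1","H5","H3","H1","H1","H3","no-route"]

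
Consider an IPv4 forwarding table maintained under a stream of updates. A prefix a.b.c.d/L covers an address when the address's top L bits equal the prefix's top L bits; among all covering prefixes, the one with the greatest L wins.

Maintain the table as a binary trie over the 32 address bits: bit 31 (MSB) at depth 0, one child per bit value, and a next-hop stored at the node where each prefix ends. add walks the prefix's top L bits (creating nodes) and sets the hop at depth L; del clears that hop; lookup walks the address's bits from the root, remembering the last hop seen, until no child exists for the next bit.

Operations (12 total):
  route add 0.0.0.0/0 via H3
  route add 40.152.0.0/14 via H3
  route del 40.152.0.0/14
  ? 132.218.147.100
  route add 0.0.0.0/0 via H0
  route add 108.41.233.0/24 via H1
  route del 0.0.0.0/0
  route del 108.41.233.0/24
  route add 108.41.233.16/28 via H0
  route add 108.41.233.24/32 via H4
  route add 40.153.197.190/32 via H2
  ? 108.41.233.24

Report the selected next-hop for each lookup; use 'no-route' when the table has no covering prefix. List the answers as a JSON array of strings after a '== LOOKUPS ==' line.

Trace:
  add 0.0.0.0/0 -> H3 at depth 0
  add 40.152.0.0/14 -> H3 at depth 14
  del 40.152.0.0/14 (clear depth 14)
  lookup 132.218.147.100: bits ε walk d0:H3 -> H3
  add 0.0.0.0/0 -> H0 at depth 0
  add 108.41.233.0/24 -> H1 at depth 24
  del 0.0.0.0/0 (clear depth 0)
  del 108.41.233.0/24 (clear depth 24)
  add 108.41.233.16/28 -> H0 at depth 28
  add 108.41.233.24/32 -> H4 at depth 32
  add 40.153.197.190/32 -> H2 at depth 32
  lookup 108.41.233.24: bits 01101100001010011110100100011000 walk d0:-→d1:-→d2:-→d3:-→d4:-→d5:-→d6:-→d7:-→d8:-→d9:-→d10:-→d11:-→d12:-→d13:-→d14:-→d15:-→d16:-→d17:-→d18:-→d19:-→d20:-→d21:-→d22:-→d23:-→d24:-→d25:-→d26:-→d27:-→d28:H0→d29:-→d30:-→d31:-→d32:H4 -> H4

== LOOKUPS ==
["H3","H4"]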